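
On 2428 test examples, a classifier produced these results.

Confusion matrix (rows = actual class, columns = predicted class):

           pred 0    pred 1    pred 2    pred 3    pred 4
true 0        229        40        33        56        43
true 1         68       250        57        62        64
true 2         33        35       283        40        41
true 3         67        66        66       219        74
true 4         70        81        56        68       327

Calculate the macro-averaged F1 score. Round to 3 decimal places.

0.538

Per-class F1 score (2·TP/(2·TP+FP+FN)):
  0: TP=229, FP=68+33+67+70=238, FN=40+33+56+43=172 → 458/868 = 0.5276
  1: TP=250, FP=40+35+66+81=222, FN=68+57+62+64=251 → 500/973 = 0.5139
  2: TP=283, FP=33+57+66+56=212, FN=33+35+40+41=149 → 566/927 = 0.6106
  3: TP=219, FP=56+62+40+68=226, FN=67+66+66+74=273 → 438/937 = 0.4674
  4: TP=327, FP=43+64+41+74=222, FN=70+81+56+68=275 → 654/1151 = 0.5682
Macro-F1 score = mean = (0.5276 + 0.5139 + 0.6106 + 0.4674 + 0.5682) / 5 = 0.538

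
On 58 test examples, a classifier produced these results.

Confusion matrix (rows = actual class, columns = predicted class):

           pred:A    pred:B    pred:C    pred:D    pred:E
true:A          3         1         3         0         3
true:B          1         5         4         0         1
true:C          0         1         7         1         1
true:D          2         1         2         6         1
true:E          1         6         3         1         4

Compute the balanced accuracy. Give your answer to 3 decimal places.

Balanced accuracy = mean of per-class recall.
  A: recall = 3/10 = 0.3000
  B: recall = 5/11 = 0.4545
  C: recall = 7/10 = 0.7000
  D: recall = 6/12 = 0.5000
  E: recall = 4/15 = 0.2667
Mean = (0.3000 + 0.4545 + 0.7000 + 0.5000 + 0.2667) / 5 = 0.444

0.444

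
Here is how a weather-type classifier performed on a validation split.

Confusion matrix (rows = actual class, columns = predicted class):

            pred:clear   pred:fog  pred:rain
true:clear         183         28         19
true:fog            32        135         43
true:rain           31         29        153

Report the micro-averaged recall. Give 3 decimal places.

0.721

Micro-averaging pools counts across classes: ΣTP=471, ΣFP=182, ΣFN=182.
Micro-recall = TP/(TP+FN) on pooled counts = 0.721 (equals overall accuracy in single-label multiclass).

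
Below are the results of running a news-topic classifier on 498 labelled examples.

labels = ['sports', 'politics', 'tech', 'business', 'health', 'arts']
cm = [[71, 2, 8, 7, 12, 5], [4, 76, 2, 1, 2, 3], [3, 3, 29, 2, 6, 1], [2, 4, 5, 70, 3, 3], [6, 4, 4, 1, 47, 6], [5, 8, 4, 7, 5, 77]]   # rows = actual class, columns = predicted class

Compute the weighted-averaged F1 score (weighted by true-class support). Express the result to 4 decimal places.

Per-class F1 score (2·TP/(2·TP+FP+FN)):
  sports: TP=71, FP=4+3+2+6+5=20, FN=2+8+7+12+5=34 → 142/196 = 0.72449
  politics: TP=76, FP=2+3+4+4+8=21, FN=4+2+1+2+3=12 → 152/185 = 0.82162
  tech: TP=29, FP=8+2+5+4+4=23, FN=3+3+2+6+1=15 → 58/96 = 0.60417
  business: TP=70, FP=7+1+2+1+7=18, FN=2+4+5+3+3=17 → 140/175 = 0.80000
  health: TP=47, FP=12+2+6+3+5=28, FN=6+4+4+1+6=21 → 94/143 = 0.65734
  arts: TP=77, FP=5+3+1+3+6=18, FN=5+8+4+7+5=29 → 154/201 = 0.76617
Weighted-F1 score = Σ (supportᵢ/N)·F1 scoreᵢ with N=498: (105/498)·0.72449 + (88/498)·0.82162 + (44/498)·0.60417 + (87/498)·0.80000 + (68/498)·0.65734 + (106/498)·0.76617 = 0.7439

0.7439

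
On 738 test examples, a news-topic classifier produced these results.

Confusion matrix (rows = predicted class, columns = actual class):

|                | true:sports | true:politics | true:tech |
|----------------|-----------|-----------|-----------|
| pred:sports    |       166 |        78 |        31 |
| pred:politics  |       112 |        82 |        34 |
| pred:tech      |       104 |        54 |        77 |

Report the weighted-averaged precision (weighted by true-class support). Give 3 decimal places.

Per-class precision (TP/(TP+FP)):
  sports: TP=166, FP=78+31=109 → 166/275 = 0.6036
  politics: TP=82, FP=112+34=146 → 82/228 = 0.3596
  tech: TP=77, FP=104+54=158 → 77/235 = 0.3277
Weighted-precision = Σ (supportᵢ/N)·precisionᵢ with N=738: (382/738)·0.6036 + (214/738)·0.3596 + (142/738)·0.3277 = 0.480

0.480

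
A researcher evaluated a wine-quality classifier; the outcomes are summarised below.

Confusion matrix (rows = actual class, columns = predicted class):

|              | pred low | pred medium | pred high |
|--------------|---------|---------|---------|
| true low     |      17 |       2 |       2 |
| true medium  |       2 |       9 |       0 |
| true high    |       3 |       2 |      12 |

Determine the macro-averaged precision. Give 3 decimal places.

Per-class precision (TP/(TP+FP)):
  low: TP=17, FP=2+3=5 → 17/22 = 0.7727
  medium: TP=9, FP=2+2=4 → 9/13 = 0.6923
  high: TP=12, FP=2+0=2 → 12/14 = 0.8571
Macro-precision = mean = (0.7727 + 0.6923 + 0.8571) / 3 = 0.774

0.774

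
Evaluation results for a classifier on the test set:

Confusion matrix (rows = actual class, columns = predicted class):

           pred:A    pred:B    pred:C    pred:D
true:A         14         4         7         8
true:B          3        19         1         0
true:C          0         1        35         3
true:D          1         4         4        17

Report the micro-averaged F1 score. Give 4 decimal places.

0.7025

Micro-averaging pools counts across classes: ΣTP=85, ΣFP=36, ΣFN=36.
Micro-F1 score = 2·TP/(2·TP+FP+FN) on pooled counts = 0.7025 (equals overall accuracy in single-label multiclass).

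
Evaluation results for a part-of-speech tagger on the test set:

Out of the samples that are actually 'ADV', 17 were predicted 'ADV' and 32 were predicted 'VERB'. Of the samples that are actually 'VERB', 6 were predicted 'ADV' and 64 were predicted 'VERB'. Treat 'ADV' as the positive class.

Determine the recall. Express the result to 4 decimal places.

0.3469

Recall = TP/(TP+FN) = 17/(17+32) = 17/49 = 0.3469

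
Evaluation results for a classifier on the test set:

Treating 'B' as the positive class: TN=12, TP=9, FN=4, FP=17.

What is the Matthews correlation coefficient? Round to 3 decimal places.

MCC = (TP·TN − FP·FN) / √((TP+FP)(TP+FN)(TN+FP)(TN+FN))
Numerator = 9·12 − 17·4 = 40
Denominator = √(26·13·29·16) = √156832 = 396.0202
MCC = 40 / 396.0202 = 0.101

0.101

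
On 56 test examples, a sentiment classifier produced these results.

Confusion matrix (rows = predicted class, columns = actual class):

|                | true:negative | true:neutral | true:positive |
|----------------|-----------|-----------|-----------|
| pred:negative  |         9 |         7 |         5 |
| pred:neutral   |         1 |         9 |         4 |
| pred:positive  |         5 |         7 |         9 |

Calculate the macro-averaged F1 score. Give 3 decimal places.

Per-class F1 score (2·TP/(2·TP+FP+FN)):
  negative: TP=9, FP=7+5=12, FN=1+5=6 → 18/36 = 0.5000
  neutral: TP=9, FP=1+4=5, FN=7+7=14 → 18/37 = 0.4865
  positive: TP=9, FP=5+7=12, FN=5+4=9 → 18/39 = 0.4615
Macro-F1 score = mean = (0.5000 + 0.4865 + 0.4615) / 3 = 0.483

0.483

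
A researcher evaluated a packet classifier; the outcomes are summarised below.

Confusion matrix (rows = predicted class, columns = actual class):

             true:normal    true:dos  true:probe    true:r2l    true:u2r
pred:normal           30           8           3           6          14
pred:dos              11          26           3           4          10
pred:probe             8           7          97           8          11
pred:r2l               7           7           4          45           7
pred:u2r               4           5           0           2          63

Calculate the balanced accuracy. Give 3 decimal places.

0.638

Balanced accuracy = mean of per-class recall.
  normal: recall = 30/60 = 0.5000
  dos: recall = 26/53 = 0.4906
  probe: recall = 97/107 = 0.9065
  r2l: recall = 45/65 = 0.6923
  u2r: recall = 63/105 = 0.6000
Mean = (0.5000 + 0.4906 + 0.9065 + 0.6923 + 0.6000) / 5 = 0.638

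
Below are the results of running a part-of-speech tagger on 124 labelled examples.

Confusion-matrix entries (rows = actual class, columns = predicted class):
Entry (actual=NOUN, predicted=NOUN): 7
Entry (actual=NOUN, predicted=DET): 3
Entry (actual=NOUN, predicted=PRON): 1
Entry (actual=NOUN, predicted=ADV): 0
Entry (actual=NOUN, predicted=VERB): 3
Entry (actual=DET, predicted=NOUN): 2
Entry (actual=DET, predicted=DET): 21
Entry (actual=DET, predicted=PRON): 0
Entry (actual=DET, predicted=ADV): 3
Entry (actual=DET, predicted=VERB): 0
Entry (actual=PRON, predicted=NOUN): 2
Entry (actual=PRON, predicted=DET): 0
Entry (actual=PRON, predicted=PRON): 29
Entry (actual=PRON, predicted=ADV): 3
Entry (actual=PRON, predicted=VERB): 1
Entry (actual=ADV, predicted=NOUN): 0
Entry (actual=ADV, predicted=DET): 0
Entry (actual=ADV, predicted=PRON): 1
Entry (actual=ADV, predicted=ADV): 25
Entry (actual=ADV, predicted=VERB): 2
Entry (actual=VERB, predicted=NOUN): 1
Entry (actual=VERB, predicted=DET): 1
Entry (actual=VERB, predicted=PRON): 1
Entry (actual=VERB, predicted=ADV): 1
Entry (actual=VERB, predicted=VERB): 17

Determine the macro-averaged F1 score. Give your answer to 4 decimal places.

0.7667

Per-class F1 score (2·TP/(2·TP+FP+FN)):
  NOUN: TP=7, FP=2+2+0+1=5, FN=3+1+0+3=7 → 14/26 = 0.53846
  DET: TP=21, FP=3+0+0+1=4, FN=2+0+3+0=5 → 42/51 = 0.82353
  PRON: TP=29, FP=1+0+1+1=3, FN=2+0+3+1=6 → 58/67 = 0.86567
  ADV: TP=25, FP=0+3+3+1=7, FN=0+0+1+2=3 → 50/60 = 0.83333
  VERB: TP=17, FP=3+0+1+2=6, FN=1+1+1+1=4 → 34/44 = 0.77273
Macro-F1 score = mean = (0.53846 + 0.82353 + 0.86567 + 0.83333 + 0.77273) / 5 = 0.7667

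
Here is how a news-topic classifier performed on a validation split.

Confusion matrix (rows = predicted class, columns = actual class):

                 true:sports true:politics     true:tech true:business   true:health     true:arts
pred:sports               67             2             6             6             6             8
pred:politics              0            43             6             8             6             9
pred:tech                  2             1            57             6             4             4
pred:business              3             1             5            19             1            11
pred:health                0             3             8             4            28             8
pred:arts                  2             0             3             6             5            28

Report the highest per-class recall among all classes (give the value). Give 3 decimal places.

0.905

Per-class recall (TP/(TP+FN)):
  sports: TP=67, FN=0+2+3+0+2=7 → 67/74 = 0.9054
  politics: TP=43, FN=2+1+1+3+0=7 → 43/50 = 0.8600
  tech: TP=57, FN=6+6+5+8+3=28 → 57/85 = 0.6706
  business: TP=19, FN=6+8+6+4+6=30 → 19/49 = 0.3878
  health: TP=28, FN=6+6+4+1+5=22 → 28/50 = 0.5600
  arts: TP=28, FN=8+9+4+11+8=40 → 28/68 = 0.4118
Highest is class 'sports' with recall = 0.905.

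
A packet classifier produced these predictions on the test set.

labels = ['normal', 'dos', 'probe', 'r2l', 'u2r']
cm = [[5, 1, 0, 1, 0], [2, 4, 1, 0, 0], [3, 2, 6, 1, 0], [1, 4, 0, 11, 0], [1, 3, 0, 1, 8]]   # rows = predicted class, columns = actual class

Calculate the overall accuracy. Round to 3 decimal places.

Accuracy = trace / total = (5+4+6+11+8=34) / 55 = 34/55 = 0.618

0.618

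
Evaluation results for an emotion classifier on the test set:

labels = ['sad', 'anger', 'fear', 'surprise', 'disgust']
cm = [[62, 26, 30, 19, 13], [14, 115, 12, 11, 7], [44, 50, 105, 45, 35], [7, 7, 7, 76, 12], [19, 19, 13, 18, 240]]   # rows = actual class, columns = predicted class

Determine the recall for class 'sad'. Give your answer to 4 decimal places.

0.4133

Treat 'sad' as positive and all other classes as negative.
recall = TP/(TP+FN).
sad: TP=62, FN=26+30+19+13=88 → 62/150 = 0.41333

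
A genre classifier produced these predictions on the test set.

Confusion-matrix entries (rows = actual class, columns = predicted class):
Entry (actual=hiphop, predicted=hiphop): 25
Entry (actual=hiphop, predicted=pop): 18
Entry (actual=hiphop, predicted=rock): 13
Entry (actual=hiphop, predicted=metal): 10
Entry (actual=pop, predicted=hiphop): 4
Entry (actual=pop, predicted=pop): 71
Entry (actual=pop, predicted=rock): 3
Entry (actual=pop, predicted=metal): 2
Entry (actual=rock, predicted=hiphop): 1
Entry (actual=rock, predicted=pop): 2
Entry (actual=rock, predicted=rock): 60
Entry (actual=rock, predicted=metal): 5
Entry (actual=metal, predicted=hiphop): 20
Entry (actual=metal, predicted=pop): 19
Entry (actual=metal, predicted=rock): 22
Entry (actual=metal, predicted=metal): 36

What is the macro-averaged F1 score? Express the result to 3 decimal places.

Per-class F1 score (2·TP/(2·TP+FP+FN)):
  hiphop: TP=25, FP=4+1+20=25, FN=18+13+10=41 → 50/116 = 0.4310
  pop: TP=71, FP=18+2+19=39, FN=4+3+2=9 → 142/190 = 0.7474
  rock: TP=60, FP=13+3+22=38, FN=1+2+5=8 → 120/166 = 0.7229
  metal: TP=36, FP=10+2+5=17, FN=20+19+22=61 → 72/150 = 0.4800
Macro-F1 score = mean = (0.4310 + 0.7474 + 0.7229 + 0.4800) / 4 = 0.595

0.595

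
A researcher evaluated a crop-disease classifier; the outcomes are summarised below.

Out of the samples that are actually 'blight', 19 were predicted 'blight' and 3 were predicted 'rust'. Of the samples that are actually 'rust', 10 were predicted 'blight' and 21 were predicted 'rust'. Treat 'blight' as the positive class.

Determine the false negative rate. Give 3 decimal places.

0.136

FNR = FN/(FN+TP) = 3/(3+19) = 0.136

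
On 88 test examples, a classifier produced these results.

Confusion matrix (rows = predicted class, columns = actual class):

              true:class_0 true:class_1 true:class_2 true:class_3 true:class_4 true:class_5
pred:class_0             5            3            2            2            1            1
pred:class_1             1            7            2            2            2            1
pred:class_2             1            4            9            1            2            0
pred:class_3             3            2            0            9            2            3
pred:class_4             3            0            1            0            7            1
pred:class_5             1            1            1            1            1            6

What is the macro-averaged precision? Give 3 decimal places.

Per-class precision (TP/(TP+FP)):
  class_0: TP=5, FP=3+2+2+1+1=9 → 5/14 = 0.3571
  class_1: TP=7, FP=1+2+2+2+1=8 → 7/15 = 0.4667
  class_2: TP=9, FP=1+4+1+2+0=8 → 9/17 = 0.5294
  class_3: TP=9, FP=3+2+0+2+3=10 → 9/19 = 0.4737
  class_4: TP=7, FP=3+0+1+0+1=5 → 7/12 = 0.5833
  class_5: TP=6, FP=1+1+1+1+1=5 → 6/11 = 0.5455
Macro-precision = mean = (0.3571 + 0.4667 + 0.5294 + 0.4737 + 0.5833 + 0.5455) / 6 = 0.493

0.493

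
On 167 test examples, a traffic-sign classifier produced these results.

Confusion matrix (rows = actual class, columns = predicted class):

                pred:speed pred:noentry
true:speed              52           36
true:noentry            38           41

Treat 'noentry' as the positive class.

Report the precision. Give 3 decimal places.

Precision = TP/(TP+FP) = 41/(41+36) = 41/77 = 0.532

0.532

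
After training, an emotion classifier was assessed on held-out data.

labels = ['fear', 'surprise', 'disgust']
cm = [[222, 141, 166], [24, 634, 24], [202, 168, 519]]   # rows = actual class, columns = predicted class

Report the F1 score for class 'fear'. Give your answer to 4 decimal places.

Take TP from the diagonal, FP from the rest of the 'fear' prediction marginal, FN from the rest of the 'fear' actual marginal.
F1 score = 2·TP/(2·TP+FP+FN).
fear: TP=222, FP=24+202=226, FN=141+166=307 → 444/977 = 0.45445

0.4545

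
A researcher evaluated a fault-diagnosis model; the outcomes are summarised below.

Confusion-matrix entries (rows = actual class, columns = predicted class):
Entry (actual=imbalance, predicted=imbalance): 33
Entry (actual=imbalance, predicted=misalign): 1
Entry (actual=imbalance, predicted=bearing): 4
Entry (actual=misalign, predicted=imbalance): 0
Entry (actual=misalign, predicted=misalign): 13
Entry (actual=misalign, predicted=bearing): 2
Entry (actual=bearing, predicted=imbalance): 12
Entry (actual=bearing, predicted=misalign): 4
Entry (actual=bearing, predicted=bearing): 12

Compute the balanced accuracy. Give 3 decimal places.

0.721

Balanced accuracy = mean of per-class recall.
  imbalance: recall = 33/38 = 0.8684
  misalign: recall = 13/15 = 0.8667
  bearing: recall = 12/28 = 0.4286
Mean = (0.8684 + 0.8667 + 0.4286) / 3 = 0.721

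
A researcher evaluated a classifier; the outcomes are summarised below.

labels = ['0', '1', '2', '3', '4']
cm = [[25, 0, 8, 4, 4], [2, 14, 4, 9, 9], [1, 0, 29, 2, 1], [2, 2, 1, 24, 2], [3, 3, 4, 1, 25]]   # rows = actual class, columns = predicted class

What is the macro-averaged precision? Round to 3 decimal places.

0.667

Per-class precision (TP/(TP+FP)):
  0: TP=25, FP=2+1+2+3=8 → 25/33 = 0.7576
  1: TP=14, FP=0+0+2+3=5 → 14/19 = 0.7368
  2: TP=29, FP=8+4+1+4=17 → 29/46 = 0.6304
  3: TP=24, FP=4+9+2+1=16 → 24/40 = 0.6000
  4: TP=25, FP=4+9+1+2=16 → 25/41 = 0.6098
Macro-precision = mean = (0.7576 + 0.7368 + 0.6304 + 0.6000 + 0.6098) / 5 = 0.667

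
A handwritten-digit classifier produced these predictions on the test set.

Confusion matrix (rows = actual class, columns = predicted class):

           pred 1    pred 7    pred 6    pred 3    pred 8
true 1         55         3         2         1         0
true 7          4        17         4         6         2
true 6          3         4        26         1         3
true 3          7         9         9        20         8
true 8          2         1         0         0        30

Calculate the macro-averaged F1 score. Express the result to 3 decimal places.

0.658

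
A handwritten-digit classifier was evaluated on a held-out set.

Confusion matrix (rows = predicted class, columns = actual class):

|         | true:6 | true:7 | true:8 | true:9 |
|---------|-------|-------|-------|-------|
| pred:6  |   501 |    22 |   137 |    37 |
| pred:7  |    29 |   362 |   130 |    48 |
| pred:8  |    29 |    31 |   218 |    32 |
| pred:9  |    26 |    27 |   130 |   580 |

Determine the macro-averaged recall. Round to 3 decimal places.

0.716

Per-class recall (TP/(TP+FN)):
  6: TP=501, FN=29+29+26=84 → 501/585 = 0.8564
  7: TP=362, FN=22+31+27=80 → 362/442 = 0.8190
  8: TP=218, FN=137+130+130=397 → 218/615 = 0.3545
  9: TP=580, FN=37+48+32=117 → 580/697 = 0.8321
Macro-recall = mean = (0.8564 + 0.8190 + 0.3545 + 0.8321) / 4 = 0.716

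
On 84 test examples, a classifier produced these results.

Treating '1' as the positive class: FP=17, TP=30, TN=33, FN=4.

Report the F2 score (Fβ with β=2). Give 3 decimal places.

0.820

Fβ = (1+β²)·TP / ((1+β²)·TP + β²·FN + FP), with β²=4
= 5·30 / (5·30 + 4·4 + 17) = 0.820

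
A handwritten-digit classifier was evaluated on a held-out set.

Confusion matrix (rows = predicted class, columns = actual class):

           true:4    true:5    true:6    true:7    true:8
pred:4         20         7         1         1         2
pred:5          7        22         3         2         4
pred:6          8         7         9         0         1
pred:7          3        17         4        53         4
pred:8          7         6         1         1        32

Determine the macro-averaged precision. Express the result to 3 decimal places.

Per-class precision (TP/(TP+FP)):
  4: TP=20, FP=7+1+1+2=11 → 20/31 = 0.6452
  5: TP=22, FP=7+3+2+4=16 → 22/38 = 0.5789
  6: TP=9, FP=8+7+0+1=16 → 9/25 = 0.3600
  7: TP=53, FP=3+17+4+4=28 → 53/81 = 0.6543
  8: TP=32, FP=7+6+1+1=15 → 32/47 = 0.6809
Macro-precision = mean = (0.6452 + 0.5789 + 0.3600 + 0.6543 + 0.6809) / 5 = 0.584

0.584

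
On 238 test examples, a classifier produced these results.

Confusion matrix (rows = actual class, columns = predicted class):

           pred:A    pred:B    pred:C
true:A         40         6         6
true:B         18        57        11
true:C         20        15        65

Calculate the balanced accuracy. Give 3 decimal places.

0.694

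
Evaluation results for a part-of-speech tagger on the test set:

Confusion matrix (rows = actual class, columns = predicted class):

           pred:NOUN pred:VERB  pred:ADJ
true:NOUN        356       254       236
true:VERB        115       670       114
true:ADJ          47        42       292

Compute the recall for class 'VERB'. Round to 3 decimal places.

0.745

Take TP from the diagonal, FP from the rest of the 'VERB' prediction marginal, FN from the rest of the 'VERB' actual marginal.
recall = TP/(TP+FN).
VERB: TP=670, FN=115+114=229 → 670/899 = 0.7453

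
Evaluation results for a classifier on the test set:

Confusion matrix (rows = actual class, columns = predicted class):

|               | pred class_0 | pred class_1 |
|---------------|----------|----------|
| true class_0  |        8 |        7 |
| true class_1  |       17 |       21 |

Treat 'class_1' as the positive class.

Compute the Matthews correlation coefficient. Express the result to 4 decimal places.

MCC = (TP·TN − FP·FN) / √((TP+FP)(TP+FN)(TN+FP)(TN+FN))
Numerator = 21·8 − 7·17 = 49
Denominator = √(28·38·15·25) = √399000 = 631.6645
MCC = 49 / 631.6645 = 0.0776

0.0776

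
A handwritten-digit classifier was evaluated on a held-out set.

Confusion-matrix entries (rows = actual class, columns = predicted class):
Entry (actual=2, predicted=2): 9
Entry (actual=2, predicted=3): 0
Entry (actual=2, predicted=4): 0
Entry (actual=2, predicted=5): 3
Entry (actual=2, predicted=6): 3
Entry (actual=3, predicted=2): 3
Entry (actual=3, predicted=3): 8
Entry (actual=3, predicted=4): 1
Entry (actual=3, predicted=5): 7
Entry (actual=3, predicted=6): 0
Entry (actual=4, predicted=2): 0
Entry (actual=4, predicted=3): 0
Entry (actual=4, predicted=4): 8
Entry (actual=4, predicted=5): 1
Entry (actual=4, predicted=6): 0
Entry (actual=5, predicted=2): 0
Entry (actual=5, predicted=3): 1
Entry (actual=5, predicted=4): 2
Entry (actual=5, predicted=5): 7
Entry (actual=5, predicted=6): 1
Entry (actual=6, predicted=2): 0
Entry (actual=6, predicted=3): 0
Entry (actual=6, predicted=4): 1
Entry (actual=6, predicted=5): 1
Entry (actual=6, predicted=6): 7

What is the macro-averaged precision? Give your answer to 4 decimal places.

0.6621

Per-class precision (TP/(TP+FP)):
  2: TP=9, FP=3+0+0+0=3 → 9/12 = 0.75000
  3: TP=8, FP=0+0+1+0=1 → 8/9 = 0.88889
  4: TP=8, FP=0+1+2+1=4 → 8/12 = 0.66667
  5: TP=7, FP=3+7+1+1=12 → 7/19 = 0.36842
  6: TP=7, FP=3+0+0+1=4 → 7/11 = 0.63636
Macro-precision = mean = (0.75000 + 0.88889 + 0.66667 + 0.36842 + 0.63636) / 5 = 0.6621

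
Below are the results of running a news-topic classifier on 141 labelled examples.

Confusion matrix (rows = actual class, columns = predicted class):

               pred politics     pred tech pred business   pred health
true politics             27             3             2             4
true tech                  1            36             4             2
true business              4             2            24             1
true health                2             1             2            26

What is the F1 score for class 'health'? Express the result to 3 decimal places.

0.813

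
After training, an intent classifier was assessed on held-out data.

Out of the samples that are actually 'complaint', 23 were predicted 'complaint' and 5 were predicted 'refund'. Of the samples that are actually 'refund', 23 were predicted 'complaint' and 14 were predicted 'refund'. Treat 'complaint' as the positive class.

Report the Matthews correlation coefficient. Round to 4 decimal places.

MCC = (TP·TN − FP·FN) / √((TP+FP)(TP+FN)(TN+FP)(TN+FN))
Numerator = 23·14 − 23·5 = 207
Denominator = √(46·28·37·19) = √905464 = 951.5587
MCC = 207 / 951.5587 = 0.2175

0.2175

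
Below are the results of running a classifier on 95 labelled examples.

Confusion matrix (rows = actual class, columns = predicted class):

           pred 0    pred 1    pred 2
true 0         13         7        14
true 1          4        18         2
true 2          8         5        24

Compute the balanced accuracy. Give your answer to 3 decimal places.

Balanced accuracy = mean of per-class recall.
  0: recall = 13/34 = 0.3824
  1: recall = 18/24 = 0.7500
  2: recall = 24/37 = 0.6486
Mean = (0.3824 + 0.7500 + 0.6486) / 3 = 0.594

0.594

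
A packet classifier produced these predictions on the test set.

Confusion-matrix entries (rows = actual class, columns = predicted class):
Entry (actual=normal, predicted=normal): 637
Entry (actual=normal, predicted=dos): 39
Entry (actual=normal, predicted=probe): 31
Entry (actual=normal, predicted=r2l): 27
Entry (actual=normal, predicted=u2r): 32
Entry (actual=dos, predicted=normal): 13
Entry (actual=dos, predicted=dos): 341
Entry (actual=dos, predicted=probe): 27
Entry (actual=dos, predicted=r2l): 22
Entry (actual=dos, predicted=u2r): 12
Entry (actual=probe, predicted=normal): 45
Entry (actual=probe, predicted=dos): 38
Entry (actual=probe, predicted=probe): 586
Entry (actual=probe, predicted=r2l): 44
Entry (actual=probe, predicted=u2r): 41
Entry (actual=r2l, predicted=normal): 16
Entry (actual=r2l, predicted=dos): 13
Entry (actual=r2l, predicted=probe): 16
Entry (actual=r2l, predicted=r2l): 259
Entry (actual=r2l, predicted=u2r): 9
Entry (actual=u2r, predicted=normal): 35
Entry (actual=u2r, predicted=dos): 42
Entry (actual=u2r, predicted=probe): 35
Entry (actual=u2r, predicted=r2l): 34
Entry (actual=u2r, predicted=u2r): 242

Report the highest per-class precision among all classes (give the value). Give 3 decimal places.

0.854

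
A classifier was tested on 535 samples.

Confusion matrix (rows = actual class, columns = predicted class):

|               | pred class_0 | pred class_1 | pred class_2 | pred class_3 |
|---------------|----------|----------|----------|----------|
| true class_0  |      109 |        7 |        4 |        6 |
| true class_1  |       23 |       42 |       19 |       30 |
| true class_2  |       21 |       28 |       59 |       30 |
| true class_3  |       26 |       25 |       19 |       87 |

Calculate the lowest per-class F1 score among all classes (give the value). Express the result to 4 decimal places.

Per-class F1 score (2·TP/(2·TP+FP+FN)):
  class_0: TP=109, FP=23+21+26=70, FN=7+4+6=17 → 218/305 = 0.71475
  class_1: TP=42, FP=7+28+25=60, FN=23+19+30=72 → 84/216 = 0.38889
  class_2: TP=59, FP=4+19+19=42, FN=21+28+30=79 → 118/239 = 0.49372
  class_3: TP=87, FP=6+30+30=66, FN=26+25+19=70 → 174/310 = 0.56129
Lowest is class 'class_1' with F1 score = 0.3889.

0.3889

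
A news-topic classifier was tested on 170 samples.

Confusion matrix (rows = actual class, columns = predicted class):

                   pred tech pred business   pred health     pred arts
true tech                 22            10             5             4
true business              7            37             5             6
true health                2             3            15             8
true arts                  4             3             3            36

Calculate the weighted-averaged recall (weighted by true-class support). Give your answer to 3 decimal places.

Per-class recall (TP/(TP+FN)):
  tech: TP=22, FN=10+5+4=19 → 22/41 = 0.5366
  business: TP=37, FN=7+5+6=18 → 37/55 = 0.6727
  health: TP=15, FN=2+3+8=13 → 15/28 = 0.5357
  arts: TP=36, FN=4+3+3=10 → 36/46 = 0.7826
Weighted-recall = Σ (supportᵢ/N)·recallᵢ with N=170: (41/170)·0.5366 + (55/170)·0.6727 + (28/170)·0.5357 + (46/170)·0.7826 = 0.647

0.647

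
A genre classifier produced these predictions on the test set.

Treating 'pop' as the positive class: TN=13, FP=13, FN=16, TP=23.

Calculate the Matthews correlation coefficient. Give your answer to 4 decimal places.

0.0884

MCC = (TP·TN − FP·FN) / √((TP+FP)(TP+FN)(TN+FP)(TN+FN))
Numerator = 23·13 − 13·16 = 91
Denominator = √(36·39·26·29) = √1058616 = 1028.8907
MCC = 91 / 1028.8907 = 0.0884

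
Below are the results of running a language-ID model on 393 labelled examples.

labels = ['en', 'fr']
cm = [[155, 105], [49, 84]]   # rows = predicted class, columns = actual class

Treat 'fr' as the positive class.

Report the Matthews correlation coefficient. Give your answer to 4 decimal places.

0.2157

MCC = (TP·TN − FP·FN) / √((TP+FP)(TP+FN)(TN+FP)(TN+FN))
Numerator = 84·155 − 49·105 = 7875
Denominator = √(133·189·204·260) = √1333266480 = 36513.9217
MCC = 7875 / 36513.9217 = 0.2157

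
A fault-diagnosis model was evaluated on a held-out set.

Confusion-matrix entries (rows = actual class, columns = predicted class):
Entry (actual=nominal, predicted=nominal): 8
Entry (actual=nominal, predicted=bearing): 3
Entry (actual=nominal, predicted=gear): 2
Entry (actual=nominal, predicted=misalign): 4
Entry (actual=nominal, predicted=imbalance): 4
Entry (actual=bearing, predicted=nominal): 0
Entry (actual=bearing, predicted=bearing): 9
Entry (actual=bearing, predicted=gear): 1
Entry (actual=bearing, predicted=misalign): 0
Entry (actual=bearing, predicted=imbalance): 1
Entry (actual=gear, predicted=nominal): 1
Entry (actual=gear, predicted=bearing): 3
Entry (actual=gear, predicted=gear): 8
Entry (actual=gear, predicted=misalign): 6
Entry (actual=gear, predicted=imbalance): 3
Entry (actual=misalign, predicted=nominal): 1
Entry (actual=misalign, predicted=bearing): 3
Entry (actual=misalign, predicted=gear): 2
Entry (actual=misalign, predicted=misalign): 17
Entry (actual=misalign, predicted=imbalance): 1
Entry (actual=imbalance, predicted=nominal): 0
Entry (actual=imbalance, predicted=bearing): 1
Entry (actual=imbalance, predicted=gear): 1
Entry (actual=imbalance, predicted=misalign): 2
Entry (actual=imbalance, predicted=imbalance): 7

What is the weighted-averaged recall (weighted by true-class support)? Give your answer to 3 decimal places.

Per-class recall (TP/(TP+FN)):
  nominal: TP=8, FN=3+2+4+4=13 → 8/21 = 0.3810
  bearing: TP=9, FN=0+1+0+1=2 → 9/11 = 0.8182
  gear: TP=8, FN=1+3+6+3=13 → 8/21 = 0.3810
  misalign: TP=17, FN=1+3+2+1=7 → 17/24 = 0.7083
  imbalance: TP=7, FN=0+1+1+2=4 → 7/11 = 0.6364
Weighted-recall = Σ (supportᵢ/N)·recallᵢ with N=88: (21/88)·0.3810 + (11/88)·0.8182 + (21/88)·0.3810 + (24/88)·0.7083 + (11/88)·0.6364 = 0.557

0.557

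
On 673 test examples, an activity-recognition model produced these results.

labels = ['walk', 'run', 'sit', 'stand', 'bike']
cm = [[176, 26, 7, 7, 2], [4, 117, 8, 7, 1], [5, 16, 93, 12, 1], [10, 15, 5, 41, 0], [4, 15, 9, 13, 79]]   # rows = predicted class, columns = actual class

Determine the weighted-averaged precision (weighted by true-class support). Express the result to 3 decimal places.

Per-class precision (TP/(TP+FP)):
  walk: TP=176, FP=26+7+7+2=42 → 176/218 = 0.8073
  run: TP=117, FP=4+8+7+1=20 → 117/137 = 0.8540
  sit: TP=93, FP=5+16+12+1=34 → 93/127 = 0.7323
  stand: TP=41, FP=10+15+5+0=30 → 41/71 = 0.5775
  bike: TP=79, FP=4+15+9+13=41 → 79/120 = 0.6583
Weighted-precision = Σ (supportᵢ/N)·precisionᵢ with N=673: (199/673)·0.8073 + (189/673)·0.8540 + (122/673)·0.7323 + (80/673)·0.5775 + (83/673)·0.6583 = 0.761

0.761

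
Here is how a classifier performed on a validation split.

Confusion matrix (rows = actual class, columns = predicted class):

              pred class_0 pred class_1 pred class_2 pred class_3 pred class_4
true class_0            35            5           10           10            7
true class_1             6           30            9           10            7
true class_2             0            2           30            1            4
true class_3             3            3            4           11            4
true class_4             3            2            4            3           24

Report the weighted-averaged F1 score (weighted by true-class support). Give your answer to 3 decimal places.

Per-class F1 score (2·TP/(2·TP+FP+FN)):
  class_0: TP=35, FP=6+0+3+3=12, FN=5+10+10+7=32 → 70/114 = 0.6140
  class_1: TP=30, FP=5+2+3+2=12, FN=6+9+10+7=32 → 60/104 = 0.5769
  class_2: TP=30, FP=10+9+4+4=27, FN=0+2+1+4=7 → 60/94 = 0.6383
  class_3: TP=11, FP=10+10+1+3=24, FN=3+3+4+4=14 → 22/60 = 0.3667
  class_4: TP=24, FP=7+7+4+4=22, FN=3+2+4+3=12 → 48/82 = 0.5854
Weighted-F1 score = Σ (supportᵢ/N)·F1 scoreᵢ with N=227: (67/227)·0.6140 + (62/227)·0.5769 + (37/227)·0.6383 + (25/227)·0.3667 + (36/227)·0.5854 = 0.576

0.576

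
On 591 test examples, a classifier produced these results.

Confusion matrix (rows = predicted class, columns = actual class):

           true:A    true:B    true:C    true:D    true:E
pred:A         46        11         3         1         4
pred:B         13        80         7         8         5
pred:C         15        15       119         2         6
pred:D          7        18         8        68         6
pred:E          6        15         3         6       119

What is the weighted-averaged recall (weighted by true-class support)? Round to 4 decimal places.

Per-class recall (TP/(TP+FN)):
  A: TP=46, FN=13+15+7+6=41 → 46/87 = 0.52874
  B: TP=80, FN=11+15+18+15=59 → 80/139 = 0.57554
  C: TP=119, FN=3+7+8+3=21 → 119/140 = 0.85000
  D: TP=68, FN=1+8+2+6=17 → 68/85 = 0.80000
  E: TP=119, FN=4+5+6+6=21 → 119/140 = 0.85000
Weighted-recall = Σ (supportᵢ/N)·recallᵢ with N=591: (87/591)·0.52874 + (139/591)·0.57554 + (140/591)·0.85000 + (85/591)·0.80000 + (140/591)·0.85000 = 0.7310

0.7310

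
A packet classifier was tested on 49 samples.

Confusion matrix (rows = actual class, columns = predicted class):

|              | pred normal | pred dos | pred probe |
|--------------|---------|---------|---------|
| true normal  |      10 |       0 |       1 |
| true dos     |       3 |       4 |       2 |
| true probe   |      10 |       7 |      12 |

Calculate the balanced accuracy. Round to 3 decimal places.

Balanced accuracy = mean of per-class recall.
  normal: recall = 10/11 = 0.9091
  dos: recall = 4/9 = 0.4444
  probe: recall = 12/29 = 0.4138
Mean = (0.9091 + 0.4444 + 0.4138) / 3 = 0.589

0.589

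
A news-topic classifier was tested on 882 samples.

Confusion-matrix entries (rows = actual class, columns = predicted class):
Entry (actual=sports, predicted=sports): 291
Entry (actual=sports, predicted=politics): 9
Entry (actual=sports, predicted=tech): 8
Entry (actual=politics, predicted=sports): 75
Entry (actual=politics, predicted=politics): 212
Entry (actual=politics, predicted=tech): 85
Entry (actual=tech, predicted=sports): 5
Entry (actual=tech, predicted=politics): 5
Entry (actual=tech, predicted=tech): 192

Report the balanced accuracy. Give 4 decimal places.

Balanced accuracy = mean of per-class recall.
  sports: recall = 291/308 = 0.94481
  politics: recall = 212/372 = 0.56989
  tech: recall = 192/202 = 0.95050
Mean = (0.94481 + 0.56989 + 0.95050) / 3 = 0.8217

0.8217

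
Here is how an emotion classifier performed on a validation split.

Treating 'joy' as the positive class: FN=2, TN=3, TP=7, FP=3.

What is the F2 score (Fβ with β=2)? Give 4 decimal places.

0.7609

Fβ = (1+β²)·TP / ((1+β²)·TP + β²·FN + FP), with β²=4
= 5·7 / (5·7 + 4·2 + 3) = 0.7609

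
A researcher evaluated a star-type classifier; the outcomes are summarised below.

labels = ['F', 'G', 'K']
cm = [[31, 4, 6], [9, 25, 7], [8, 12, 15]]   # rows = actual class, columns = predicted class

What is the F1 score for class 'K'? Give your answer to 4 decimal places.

0.4762

Treat 'K' as positive and all other classes as negative.
F1 score = 2·TP/(2·TP+FP+FN).
K: TP=15, FP=6+7=13, FN=8+12=20 → 30/63 = 0.47619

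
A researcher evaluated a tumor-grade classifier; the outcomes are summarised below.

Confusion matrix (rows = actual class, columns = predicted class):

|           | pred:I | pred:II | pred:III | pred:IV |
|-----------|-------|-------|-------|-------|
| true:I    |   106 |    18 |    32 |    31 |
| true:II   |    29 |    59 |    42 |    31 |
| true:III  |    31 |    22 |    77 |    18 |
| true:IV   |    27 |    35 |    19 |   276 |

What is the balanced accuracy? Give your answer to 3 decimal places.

Balanced accuracy = mean of per-class recall.
  I: recall = 106/187 = 0.5668
  II: recall = 59/161 = 0.3665
  III: recall = 77/148 = 0.5203
  IV: recall = 276/357 = 0.7731
Mean = (0.5668 + 0.3665 + 0.5203 + 0.7731) / 4 = 0.557

0.557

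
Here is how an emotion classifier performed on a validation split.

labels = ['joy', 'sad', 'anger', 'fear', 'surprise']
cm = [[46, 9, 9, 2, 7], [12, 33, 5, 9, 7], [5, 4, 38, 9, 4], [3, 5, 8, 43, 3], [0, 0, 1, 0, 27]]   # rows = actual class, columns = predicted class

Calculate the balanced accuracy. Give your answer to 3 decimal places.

0.684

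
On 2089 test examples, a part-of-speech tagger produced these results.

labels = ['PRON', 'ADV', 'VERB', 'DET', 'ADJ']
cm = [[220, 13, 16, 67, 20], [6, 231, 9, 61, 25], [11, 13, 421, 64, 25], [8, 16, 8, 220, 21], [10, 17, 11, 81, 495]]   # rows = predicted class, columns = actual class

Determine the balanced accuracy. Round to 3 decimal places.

0.771

Balanced accuracy = mean of per-class recall.
  PRON: recall = 220/255 = 0.8627
  ADV: recall = 231/290 = 0.7966
  VERB: recall = 421/465 = 0.9054
  DET: recall = 220/493 = 0.4462
  ADJ: recall = 495/586 = 0.8447
Mean = (0.8627 + 0.7966 + 0.9054 + 0.4462 + 0.8447) / 5 = 0.771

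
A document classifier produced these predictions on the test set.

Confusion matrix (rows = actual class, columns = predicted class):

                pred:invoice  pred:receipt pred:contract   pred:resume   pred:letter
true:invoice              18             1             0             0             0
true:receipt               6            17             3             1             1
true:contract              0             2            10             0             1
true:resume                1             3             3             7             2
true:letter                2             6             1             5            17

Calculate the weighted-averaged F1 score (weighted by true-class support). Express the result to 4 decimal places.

Per-class F1 score (2·TP/(2·TP+FP+FN)):
  invoice: TP=18, FP=6+0+1+2=9, FN=1+0+0+0=1 → 36/46 = 0.78261
  receipt: TP=17, FP=1+2+3+6=12, FN=6+3+1+1=11 → 34/57 = 0.59649
  contract: TP=10, FP=0+3+3+1=7, FN=0+2+0+1=3 → 20/30 = 0.66667
  resume: TP=7, FP=0+1+0+5=6, FN=1+3+3+2=9 → 14/29 = 0.48276
  letter: TP=17, FP=0+1+1+2=4, FN=2+6+1+5=14 → 34/52 = 0.65385
Weighted-F1 score = Σ (supportᵢ/N)·F1 scoreᵢ with N=107: (19/107)·0.78261 + (28/107)·0.59649 + (13/107)·0.66667 + (16/107)·0.48276 + (31/107)·0.65385 = 0.6377

0.6377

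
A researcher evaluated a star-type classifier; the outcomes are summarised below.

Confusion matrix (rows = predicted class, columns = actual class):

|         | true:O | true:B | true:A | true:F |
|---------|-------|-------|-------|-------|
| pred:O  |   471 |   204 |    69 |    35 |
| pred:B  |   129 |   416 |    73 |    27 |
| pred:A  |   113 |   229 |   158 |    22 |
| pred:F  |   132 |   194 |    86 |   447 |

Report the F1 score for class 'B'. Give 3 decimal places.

0.493

Treat 'B' as positive and all other classes as negative.
F1 score = 2·TP/(2·TP+FP+FN).
B: TP=416, FP=129+73+27=229, FN=204+229+194=627 → 832/1688 = 0.4929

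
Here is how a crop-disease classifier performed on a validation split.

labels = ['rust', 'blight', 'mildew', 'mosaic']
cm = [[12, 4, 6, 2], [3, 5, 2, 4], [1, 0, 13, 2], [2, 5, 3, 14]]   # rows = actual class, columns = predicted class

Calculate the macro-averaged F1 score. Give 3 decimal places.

Per-class F1 score (2·TP/(2·TP+FP+FN)):
  rust: TP=12, FP=3+1+2=6, FN=4+6+2=12 → 24/42 = 0.5714
  blight: TP=5, FP=4+0+5=9, FN=3+2+4=9 → 10/28 = 0.3571
  mildew: TP=13, FP=6+2+3=11, FN=1+0+2=3 → 26/40 = 0.6500
  mosaic: TP=14, FP=2+4+2=8, FN=2+5+3=10 → 28/46 = 0.6087
Macro-F1 score = mean = (0.5714 + 0.3571 + 0.6500 + 0.6087) / 4 = 0.547

0.547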